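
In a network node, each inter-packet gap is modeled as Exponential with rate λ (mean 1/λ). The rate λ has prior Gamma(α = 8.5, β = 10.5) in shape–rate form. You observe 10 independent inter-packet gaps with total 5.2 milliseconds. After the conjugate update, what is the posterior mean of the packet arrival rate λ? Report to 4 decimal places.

1.1783

With a Gamma(shape α, rate β) prior on the exponential rate λ, the posterior after n observations with total T = Σxᵢ is Gamma(α+n, β+T).
Posterior: Gamma(8.5+10, 10.5+5.2) = Gamma(18.5, 15.7).
Posterior mean of λ = α/β = 18.5/15.7 = 1.1783.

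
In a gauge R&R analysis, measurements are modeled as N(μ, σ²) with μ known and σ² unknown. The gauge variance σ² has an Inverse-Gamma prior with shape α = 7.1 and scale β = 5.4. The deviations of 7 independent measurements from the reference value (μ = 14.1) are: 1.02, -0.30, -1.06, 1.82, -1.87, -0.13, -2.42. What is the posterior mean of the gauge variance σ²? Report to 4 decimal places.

With known mean μ and an Inverse-Gamma(α, β) prior on σ², the Normal likelihood is conjugate: posterior is Inv-Gamma(α + n/2, β + Σ(xᵢ−μ)²/2).
Σ(xᵢ−μ)² = (1.02)² + (-0.30)² + (-1.06)² + (1.82)² + (-1.87)² + (-0.13)² + (-2.42)² = 14.9366.
Posterior: Inv-Gamma(7.1 + 7/2, 5.4 + 14.9366/2) = Inv-Gamma(10.60, 12.86830).
E[σ²|data] = β/(α−1) = 12.86830/9.60 = 1.3404.

1.3404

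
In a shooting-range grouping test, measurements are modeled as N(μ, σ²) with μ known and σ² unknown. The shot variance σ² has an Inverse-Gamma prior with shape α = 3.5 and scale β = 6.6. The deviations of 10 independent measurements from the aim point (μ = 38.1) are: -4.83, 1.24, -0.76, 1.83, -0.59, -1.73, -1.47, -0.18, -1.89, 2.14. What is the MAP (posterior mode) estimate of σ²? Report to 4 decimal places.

2.9305

With known mean μ and an Inverse-Gamma(α, β) prior on σ², the Normal likelihood is conjugate: posterior is Inv-Gamma(α + n/2, β + Σ(xᵢ−μ)²/2).
Σ(xᵢ−μ)² = (-4.83)² + (1.24)² + (-0.76)² + (1.83)² + (-0.59)² + (-1.73)² + (-1.47)² + (-0.18)² + (-1.89)² + (2.14)² = 42.4790.
Posterior: Inv-Gamma(3.5 + 10/2, 6.6 + 42.4790/2) = Inv-Gamma(8.50, 27.83950).
Mode = β/(α+1) = 27.83950/9.50 = 2.9305.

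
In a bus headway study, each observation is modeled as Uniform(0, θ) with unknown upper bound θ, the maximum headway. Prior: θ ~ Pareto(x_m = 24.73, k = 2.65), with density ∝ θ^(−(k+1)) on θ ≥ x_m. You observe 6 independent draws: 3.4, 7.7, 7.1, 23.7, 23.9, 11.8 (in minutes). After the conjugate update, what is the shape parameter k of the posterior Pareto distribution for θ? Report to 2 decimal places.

A Pareto(scale x_m, shape k) prior on the upper bound θ of Uniform(0, θ) is conjugate: posterior is Pareto(max(x_m, max xᵢ), k + n).
Sample maximum = 23.9; prior scale x_m = 24.73 → posterior scale = max = 24.73.
Posterior shape = 2.65 + 6 = 8.65.
Posterior shape k = 8.65.

8.65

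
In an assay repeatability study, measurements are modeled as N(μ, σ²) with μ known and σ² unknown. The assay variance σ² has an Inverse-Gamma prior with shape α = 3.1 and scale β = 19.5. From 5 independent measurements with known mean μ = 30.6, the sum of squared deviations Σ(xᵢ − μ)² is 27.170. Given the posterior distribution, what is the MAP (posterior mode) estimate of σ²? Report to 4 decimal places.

5.0129

With known mean μ and an Inverse-Gamma(α, β) prior on σ², the Normal likelihood is conjugate: posterior is Inv-Gamma(α + n/2, β + Σ(xᵢ−μ)²/2).
Posterior: Inv-Gamma(3.1 + 5/2, 19.5 + 27.170/2) = Inv-Gamma(5.60, 33.0850).
Mode = β/(α+1) = 33.0850/6.60 = 5.0129.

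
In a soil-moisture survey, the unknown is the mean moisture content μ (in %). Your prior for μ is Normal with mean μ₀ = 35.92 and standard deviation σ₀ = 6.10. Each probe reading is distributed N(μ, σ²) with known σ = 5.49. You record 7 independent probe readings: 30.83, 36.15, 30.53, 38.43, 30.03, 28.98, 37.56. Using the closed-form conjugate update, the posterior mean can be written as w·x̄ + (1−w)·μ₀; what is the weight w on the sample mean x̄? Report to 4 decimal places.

For Normal data with known variance σ², a Normal(μ₀, σ₀²) prior on μ is conjugate. Posterior precision = 1/σ₀² + n/σ²; posterior mean is the precision-weighted average of μ₀ and x̄.
σ₀² = 6.10² = 37.21, σ² = 5.49² = 30.1401. Prior precision 1/σ₀² = 1/37.21; data precision n/σ² = 7/30.1401.
w = (n/σ²)/(1/σ₀² + n/σ²) = n·σ₀²/(σ² + n·σ₀²) = 7·37.21/(30.1401 + 7·37.21) = 260.47/290.6101 = 0.8963.

0.8963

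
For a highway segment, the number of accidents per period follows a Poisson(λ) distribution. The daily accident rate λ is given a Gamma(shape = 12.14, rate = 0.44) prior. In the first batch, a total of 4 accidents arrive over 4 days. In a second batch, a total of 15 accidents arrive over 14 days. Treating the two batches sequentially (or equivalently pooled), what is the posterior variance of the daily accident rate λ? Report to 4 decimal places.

With a Gamma(shape α, rate β) prior, the Poisson likelihood is conjugate: the posterior is Gamma(α + ΣXᵢ, β + n).
After batch 1: Gamma(α+S, β+n) = Gamma(12.14+4, 0.44+4) = Gamma(16.14, 4.44).
After batch 2: Gamma(α+S, β+n) = Gamma(16.14+15, 4.44+14) = Gamma(31.14, 18.44).
Var = α/β² = 31.14/18.44² = 0.0916.

0.0916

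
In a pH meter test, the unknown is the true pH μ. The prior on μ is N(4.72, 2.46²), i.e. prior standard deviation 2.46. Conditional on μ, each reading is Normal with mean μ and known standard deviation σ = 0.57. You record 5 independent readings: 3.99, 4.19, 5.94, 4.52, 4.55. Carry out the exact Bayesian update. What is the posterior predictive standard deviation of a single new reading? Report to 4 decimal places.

0.6239

For Normal data with known variance σ², a Normal(μ₀, σ₀²) prior on μ is conjugate. Posterior precision = 1/σ₀² + n/σ²; posterior mean is the precision-weighted average of μ₀ and x̄.
σ₀² = 2.46² = 6.0516, σ² = 0.57² = 0.3249; σ² + n·σ₀² = 0.3249 + 5·6.0516 = 30.5829.
Posterior precision = 1/σ₀² + n/σ² = 1/6.0516 + 5/0.3249 = (σ² + n·σ₀²)/(σ₀²σ²) = 30.5829/(6.0516·0.3249); posterior variance σₙ² = σ₀²σ²/(σ² + n·σ₀²) = 6.0516·0.3249/30.5829 = 0.064290.
Predictive variance for one new observation = σₙ² + σ² = 6.0516·0.3249/30.5829 + 0.3249 = σ²·(σ₀² + 30.5829)/30.5829 = 0.3249·36.6345/30.5829 = 0.389190; SD = √(0.3249·36.6345/30.5829) = 0.6239.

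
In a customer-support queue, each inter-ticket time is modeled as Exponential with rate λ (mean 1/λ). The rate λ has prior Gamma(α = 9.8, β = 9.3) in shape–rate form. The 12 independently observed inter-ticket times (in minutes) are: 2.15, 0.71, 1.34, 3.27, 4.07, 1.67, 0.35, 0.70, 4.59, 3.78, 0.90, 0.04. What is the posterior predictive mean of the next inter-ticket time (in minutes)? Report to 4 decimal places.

1.5803

With a Gamma(shape α, rate β) prior on the exponential rate λ, the posterior after n observations with total T = Σxᵢ is Gamma(α+n, β+T).
Sum of observations T = 23.57 minutes; n = 12.
Posterior: Gamma(9.8+12, 9.3+23.57) = Gamma(21.8, 32.87).
The predictive distribution for the next observation is Lomax; its mean is β/(α−1) = 32.87/20.8 = 1.5803.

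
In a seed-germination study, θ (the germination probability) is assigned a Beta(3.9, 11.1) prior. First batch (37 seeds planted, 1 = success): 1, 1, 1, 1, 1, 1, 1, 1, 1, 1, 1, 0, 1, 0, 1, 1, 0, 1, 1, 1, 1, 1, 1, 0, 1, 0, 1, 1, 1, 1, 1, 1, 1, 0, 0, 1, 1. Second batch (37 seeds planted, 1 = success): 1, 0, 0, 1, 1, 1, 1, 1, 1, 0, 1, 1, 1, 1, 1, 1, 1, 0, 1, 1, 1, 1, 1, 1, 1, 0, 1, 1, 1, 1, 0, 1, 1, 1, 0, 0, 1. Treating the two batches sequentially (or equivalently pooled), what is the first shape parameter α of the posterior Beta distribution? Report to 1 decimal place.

The Beta prior is conjugate to a Binomial/Bernoulli likelihood; the update adds successes to α and failures to β.
After batch 1: Beta(3.9+30, 11.1+7) = Beta(33.9, 18.1).
After batch 2: Beta(33.9+29, 18.1+8) = Beta(62.9, 26.1).
Posterior α = 62.9.

62.9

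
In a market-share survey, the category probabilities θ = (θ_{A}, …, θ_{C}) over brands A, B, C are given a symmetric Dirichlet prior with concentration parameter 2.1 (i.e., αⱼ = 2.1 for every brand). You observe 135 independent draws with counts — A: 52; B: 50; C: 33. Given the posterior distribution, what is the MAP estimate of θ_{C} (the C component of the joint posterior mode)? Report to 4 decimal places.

0.2466

The Dirichlet prior is conjugate to the Multinomial likelihood: each posterior αⱼ = prior αⱼ + observed count nⱼ.
Posterior concentration: (54.1, 52.1, 35.1), total = 141.3.
Joint mode component: (α_{C}−1)/(Σα−K) = 34.1/138.3 = 0.2466.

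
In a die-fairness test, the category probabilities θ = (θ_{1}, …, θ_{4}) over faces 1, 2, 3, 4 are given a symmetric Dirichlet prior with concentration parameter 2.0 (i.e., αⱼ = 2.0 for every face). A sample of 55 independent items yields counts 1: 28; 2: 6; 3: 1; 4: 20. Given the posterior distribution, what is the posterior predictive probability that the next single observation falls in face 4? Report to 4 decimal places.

0.3492

The Dirichlet prior is conjugate to the Multinomial likelihood: each posterior αⱼ = prior αⱼ + observed count nⱼ.
Posterior concentration: (30.0, 8.0, 3.0, 22.0), total = 63.0.
P(next = 4 | data) = α_{4}/Σα = 0.3492.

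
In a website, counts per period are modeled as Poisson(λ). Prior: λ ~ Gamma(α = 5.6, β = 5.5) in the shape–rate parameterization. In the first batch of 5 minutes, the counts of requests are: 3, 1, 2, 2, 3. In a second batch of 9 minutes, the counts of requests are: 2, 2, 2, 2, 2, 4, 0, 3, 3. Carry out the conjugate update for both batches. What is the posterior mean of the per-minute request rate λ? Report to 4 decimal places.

With a Gamma(shape α, rate β) prior, the Poisson likelihood is conjugate: the posterior is Gamma(α + ΣXᵢ, β + n).
Batch 1: sum of counts S = 11 over n = 5 minutes.
After batch 1: Gamma(α+S, β+n) = Gamma(5.6+11, 5.5+5) = Gamma(16.6, 10.5).
Batch 2: sum of counts S = 20 over n = 9 minutes.
After batch 2: Gamma(α+S, β+n) = Gamma(16.6+20, 10.5+9) = Gamma(36.6, 19.5).
Posterior mean = α/β = 36.6/19.5 = 1.8769.

1.8769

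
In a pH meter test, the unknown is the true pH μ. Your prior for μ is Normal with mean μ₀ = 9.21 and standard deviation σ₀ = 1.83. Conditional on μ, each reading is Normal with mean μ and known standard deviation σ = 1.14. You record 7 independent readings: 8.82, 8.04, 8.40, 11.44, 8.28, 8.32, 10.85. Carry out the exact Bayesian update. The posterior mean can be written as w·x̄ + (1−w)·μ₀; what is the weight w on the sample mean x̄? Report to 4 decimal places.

0.9475

For Normal data with known variance σ², a Normal(μ₀, σ₀²) prior on μ is conjugate. Posterior precision = 1/σ₀² + n/σ²; posterior mean is the precision-weighted average of μ₀ and x̄.
σ₀² = 1.83² = 3.3489, σ² = 1.14² = 1.2996. Prior precision 1/σ₀² = 1/3.3489; data precision n/σ² = 7/1.2996.
w = (n/σ²)/(1/σ₀² + n/σ²) = n·σ₀²/(σ² + n·σ₀²) = 7·3.3489/(1.2996 + 7·3.3489) = 23.4423/24.7419 = 0.9475.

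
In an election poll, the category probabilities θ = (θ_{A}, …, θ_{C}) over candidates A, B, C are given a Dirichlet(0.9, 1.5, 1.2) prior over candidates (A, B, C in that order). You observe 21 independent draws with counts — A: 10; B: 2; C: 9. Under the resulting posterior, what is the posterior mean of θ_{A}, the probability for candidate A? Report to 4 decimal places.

The Dirichlet prior is conjugate to the Multinomial likelihood: each posterior αⱼ = prior αⱼ + observed count nⱼ.
Posterior concentration: (10.9, 3.5, 10.2), total = 24.6.
E[θ_{A}|data] = α_{A}/Σα = 10.9/24.6 = 0.4431.

0.4431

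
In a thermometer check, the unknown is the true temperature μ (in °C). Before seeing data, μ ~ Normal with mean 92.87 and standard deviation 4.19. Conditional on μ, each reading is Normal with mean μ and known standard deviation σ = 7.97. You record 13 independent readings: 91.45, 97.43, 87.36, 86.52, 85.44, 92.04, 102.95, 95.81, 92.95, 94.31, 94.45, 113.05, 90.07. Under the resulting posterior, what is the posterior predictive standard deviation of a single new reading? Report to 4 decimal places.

For Normal data with known variance σ², a Normal(μ₀, σ₀²) prior on μ is conjugate. Posterior precision = 1/σ₀² + n/σ²; posterior mean is the precision-weighted average of μ₀ and x̄.
σ₀² = 4.19² = 17.5561, σ² = 7.97² = 63.5209; σ² + n·σ₀² = 63.5209 + 13·17.5561 = 291.7502.
Posterior precision = 1/σ₀² + n/σ² = 1/17.5561 + 13/63.5209 = (σ² + n·σ₀²)/(σ₀²σ²) = 291.7502/(17.5561·63.5209); posterior variance σₙ² = σ₀²σ²/(σ² + n·σ₀²) = 17.5561·63.5209/291.7502 = 3.822377.
Predictive variance for one new observation = σₙ² + σ² = 17.5561·63.5209/291.7502 + 63.5209 = σ²·(σ₀² + 291.7502)/291.7502 = 63.5209·309.3063/291.7502 = 67.343277; SD = √(63.5209·309.3063/291.7502) = 8.2063.

8.2063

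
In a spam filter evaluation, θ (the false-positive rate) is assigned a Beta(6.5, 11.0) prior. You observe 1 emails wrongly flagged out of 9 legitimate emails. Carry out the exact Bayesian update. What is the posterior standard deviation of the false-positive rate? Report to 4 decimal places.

The Beta prior is conjugate to a Binomial/Bernoulli likelihood; the update adds successes to α and failures to β.
Posterior: Beta(α+k, β+n−k) = Beta(6.5+1, 11.0+8) = Beta(7.5, 19.0).
Var = αβ/((α+β)²(α+β+1)) = 7.5·19.0/(26.5²·27.5) = 0.00737888; SD = √0.00737888 = 0.0859.

0.0859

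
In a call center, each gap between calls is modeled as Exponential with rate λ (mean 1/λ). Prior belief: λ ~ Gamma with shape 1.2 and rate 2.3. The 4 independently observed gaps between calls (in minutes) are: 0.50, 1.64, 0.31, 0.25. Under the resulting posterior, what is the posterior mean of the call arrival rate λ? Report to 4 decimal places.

With a Gamma(shape α, rate β) prior on the exponential rate λ, the posterior after n observations with total T = Σxᵢ is Gamma(α+n, β+T).
Sum of observations T = 2.70 minutes; n = 4.
Posterior: Gamma(1.2+4, 2.3+2.70) = Gamma(5.2, 5.00).
Posterior mean of λ = α/β = 5.2/5.00 = 1.0400.

1.0400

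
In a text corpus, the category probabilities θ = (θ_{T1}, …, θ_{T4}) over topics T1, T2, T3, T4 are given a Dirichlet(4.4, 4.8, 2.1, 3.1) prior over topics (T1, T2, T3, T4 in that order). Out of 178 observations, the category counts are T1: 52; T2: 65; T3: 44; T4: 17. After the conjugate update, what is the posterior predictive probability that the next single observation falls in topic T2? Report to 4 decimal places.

0.3628

The Dirichlet prior is conjugate to the Multinomial likelihood: each posterior αⱼ = prior αⱼ + observed count nⱼ.
Posterior concentration: (56.4, 69.8, 46.1, 20.1), total = 192.4.
P(next = T2 | data) = α_{T2}/Σα = 0.3628.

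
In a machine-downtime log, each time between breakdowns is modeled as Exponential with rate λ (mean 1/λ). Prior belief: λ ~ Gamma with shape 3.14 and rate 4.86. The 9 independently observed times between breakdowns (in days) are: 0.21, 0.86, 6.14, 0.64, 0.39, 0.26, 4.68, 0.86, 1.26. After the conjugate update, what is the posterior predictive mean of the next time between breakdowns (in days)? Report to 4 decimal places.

1.8097

With a Gamma(shape α, rate β) prior on the exponential rate λ, the posterior after n observations with total T = Σxᵢ is Gamma(α+n, β+T).
Sum of observations T = 15.30 days; n = 9.
Posterior: Gamma(3.14+9, 4.86+15.30) = Gamma(12.14, 20.16).
The predictive distribution for the next observation is Lomax; its mean is β/(α−1) = 20.16/11.14 = 1.8097.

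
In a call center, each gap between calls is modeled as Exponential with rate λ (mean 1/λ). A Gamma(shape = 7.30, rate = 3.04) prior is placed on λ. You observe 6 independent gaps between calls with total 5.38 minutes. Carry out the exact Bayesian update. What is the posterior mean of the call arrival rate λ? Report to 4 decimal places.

With a Gamma(shape α, rate β) prior on the exponential rate λ, the posterior after n observations with total T = Σxᵢ is Gamma(α+n, β+T).
Posterior: Gamma(7.30+6, 3.04+5.38) = Gamma(13.30, 8.42).
Posterior mean of λ = α/β = 13.30/8.42 = 1.5796.

1.5796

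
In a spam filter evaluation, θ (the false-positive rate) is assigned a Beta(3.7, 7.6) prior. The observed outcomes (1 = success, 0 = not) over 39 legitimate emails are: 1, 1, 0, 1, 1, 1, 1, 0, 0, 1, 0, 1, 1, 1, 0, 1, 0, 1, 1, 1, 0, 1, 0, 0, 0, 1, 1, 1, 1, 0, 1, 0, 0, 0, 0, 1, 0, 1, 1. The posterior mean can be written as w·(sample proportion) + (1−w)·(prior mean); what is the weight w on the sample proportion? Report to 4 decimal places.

0.7753

The Beta prior is conjugate to a Binomial/Bernoulli likelihood; the update adds successes to α and failures to β.
Posterior mean = (α₀+k)/(α₀+β₀+n) = [n/(α₀+β₀+n)]·(k/n) + [(α₀+β₀)/(α₀+β₀+n)]·α₀/(α₀+β₀), so only n and the prior enter the weight.
The weight on the data is w = n/(α₀+β₀+n) = 39/(3.7+7.6+39) = 39/50.3 = 0.7753.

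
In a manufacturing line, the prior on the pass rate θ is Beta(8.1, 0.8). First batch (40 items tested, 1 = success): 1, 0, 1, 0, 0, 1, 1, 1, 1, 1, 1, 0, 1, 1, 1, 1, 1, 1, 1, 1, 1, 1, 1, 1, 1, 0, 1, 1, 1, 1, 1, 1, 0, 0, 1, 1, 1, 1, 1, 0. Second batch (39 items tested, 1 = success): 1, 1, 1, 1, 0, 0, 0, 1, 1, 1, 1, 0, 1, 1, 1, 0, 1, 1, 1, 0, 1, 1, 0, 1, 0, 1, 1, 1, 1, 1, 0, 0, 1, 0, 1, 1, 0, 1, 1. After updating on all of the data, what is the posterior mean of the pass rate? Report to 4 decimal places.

0.7634

The Beta prior is conjugate to a Binomial/Bernoulli likelihood; the update adds successes to α and failures to β.
After batch 1: Beta(8.1+32, 0.8+8) = Beta(40.1, 8.8).
After batch 2: Beta(40.1+27, 8.8+12) = Beta(67.1, 20.8).
Posterior mean = α/(α+β) = 67.1/87.9 = 0.7634.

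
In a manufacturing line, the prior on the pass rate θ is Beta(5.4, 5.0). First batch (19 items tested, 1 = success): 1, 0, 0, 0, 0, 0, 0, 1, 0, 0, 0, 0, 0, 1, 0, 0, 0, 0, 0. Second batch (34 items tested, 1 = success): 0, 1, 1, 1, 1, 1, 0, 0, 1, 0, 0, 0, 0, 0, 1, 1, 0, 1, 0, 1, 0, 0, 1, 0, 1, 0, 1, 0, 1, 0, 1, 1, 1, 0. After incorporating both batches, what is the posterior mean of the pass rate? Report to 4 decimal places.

The Beta prior is conjugate to a Binomial/Bernoulli likelihood; the update adds successes to α and failures to β.
After batch 1: Beta(5.4+3, 5.0+16) = Beta(8.4, 21.0).
After batch 2: Beta(8.4+17, 21.0+17) = Beta(25.4, 38.0).
Posterior mean = α/(α+β) = 25.4/63.4 = 0.4006.

0.4006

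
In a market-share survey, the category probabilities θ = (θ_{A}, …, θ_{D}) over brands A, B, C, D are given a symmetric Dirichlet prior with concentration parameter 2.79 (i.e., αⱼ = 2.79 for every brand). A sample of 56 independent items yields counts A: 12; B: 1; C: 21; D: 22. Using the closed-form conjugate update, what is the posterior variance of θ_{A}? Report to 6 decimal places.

The Dirichlet prior is conjugate to the Multinomial likelihood: each posterior αⱼ = prior αⱼ + observed count nⱼ.
Posterior concentration: (14.79, 3.79, 23.79, 24.79), total = 67.16.
Var[θ_j] = α_j(Σα−α_j)/((Σα)²(Σα+1)) = 14.79·52.37/(67.16²·68.16) = 0.002519.

0.002519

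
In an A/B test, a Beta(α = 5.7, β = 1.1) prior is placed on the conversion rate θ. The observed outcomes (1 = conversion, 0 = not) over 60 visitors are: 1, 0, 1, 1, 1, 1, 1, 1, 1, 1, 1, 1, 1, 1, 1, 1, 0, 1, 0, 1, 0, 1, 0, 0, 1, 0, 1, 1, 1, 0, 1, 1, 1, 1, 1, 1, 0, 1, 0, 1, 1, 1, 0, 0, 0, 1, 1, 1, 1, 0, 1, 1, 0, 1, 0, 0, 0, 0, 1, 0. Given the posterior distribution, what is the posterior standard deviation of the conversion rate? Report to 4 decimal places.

The Beta prior is conjugate to a Binomial/Bernoulli likelihood; the update adds successes to α and failures to β.
Posterior: Beta(α+k, β+n−k) = Beta(5.7+40, 1.1+20) = Beta(45.7, 21.1).
Var = αβ/((α+β)²(α+β+1)) = 45.7·21.1/(66.8²·67.8) = 0.00318725; SD = √0.00318725 = 0.0565.

0.0565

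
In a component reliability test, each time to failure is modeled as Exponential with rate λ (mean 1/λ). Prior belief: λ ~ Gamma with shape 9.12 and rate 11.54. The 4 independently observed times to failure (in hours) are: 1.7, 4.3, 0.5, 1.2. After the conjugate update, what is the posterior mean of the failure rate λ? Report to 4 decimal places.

0.6819

With a Gamma(shape α, rate β) prior on the exponential rate λ, the posterior after n observations with total T = Σxᵢ is Gamma(α+n, β+T).
Sum of observations T = 7.7 hours; n = 4.
Posterior: Gamma(9.12+4, 11.54+7.7) = Gamma(13.12, 19.24).
Posterior mean of λ = α/β = 13.12/19.24 = 0.6819.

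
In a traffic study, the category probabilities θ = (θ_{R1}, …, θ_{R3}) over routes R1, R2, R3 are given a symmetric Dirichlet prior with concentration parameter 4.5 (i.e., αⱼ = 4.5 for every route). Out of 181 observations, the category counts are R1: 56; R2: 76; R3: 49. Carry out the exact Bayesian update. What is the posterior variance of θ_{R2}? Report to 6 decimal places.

The Dirichlet prior is conjugate to the Multinomial likelihood: each posterior αⱼ = prior αⱼ + observed count nⱼ.
Posterior concentration: (60.5, 80.5, 53.5), total = 194.5.
Var[θ_j] = α_j(Σα−α_j)/((Σα)²(Σα+1)) = 80.5·114.0/(194.5²·195.5) = 0.001241.

0.001241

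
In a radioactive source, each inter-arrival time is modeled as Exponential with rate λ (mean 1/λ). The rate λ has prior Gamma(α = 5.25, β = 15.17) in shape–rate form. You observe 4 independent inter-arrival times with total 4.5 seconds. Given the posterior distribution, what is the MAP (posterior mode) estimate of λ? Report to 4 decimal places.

0.4194

With a Gamma(shape α, rate β) prior on the exponential rate λ, the posterior after n observations with total T = Σxᵢ is Gamma(α+n, β+T).
Posterior: Gamma(5.25+4, 15.17+4.5) = Gamma(9.25, 19.67).
Mode = (α−1)/β = 0.4194.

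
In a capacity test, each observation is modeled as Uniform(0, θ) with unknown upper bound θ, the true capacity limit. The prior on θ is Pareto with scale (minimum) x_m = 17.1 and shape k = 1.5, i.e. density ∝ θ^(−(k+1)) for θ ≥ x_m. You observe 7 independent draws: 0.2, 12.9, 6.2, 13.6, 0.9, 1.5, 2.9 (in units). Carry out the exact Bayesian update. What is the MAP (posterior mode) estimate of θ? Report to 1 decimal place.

17.1

A Pareto(scale x_m, shape k) prior on the upper bound θ of Uniform(0, θ) is conjugate: posterior is Pareto(max(x_m, max xᵢ), k + n).
Sample maximum = 13.6; prior scale x_m = 17.1 → posterior scale = max = 17.1.
Posterior shape = 1.5 + 7 = 8.5.
The Pareto density is decreasing on [x_m, ∞), so the mode is x_m = 17.1.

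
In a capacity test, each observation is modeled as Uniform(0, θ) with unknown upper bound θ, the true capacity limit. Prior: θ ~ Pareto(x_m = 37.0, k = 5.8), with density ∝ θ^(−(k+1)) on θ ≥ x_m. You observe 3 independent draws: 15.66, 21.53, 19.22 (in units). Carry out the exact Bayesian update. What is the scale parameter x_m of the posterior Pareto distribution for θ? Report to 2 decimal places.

37.00

A Pareto(scale x_m, shape k) prior on the upper bound θ of Uniform(0, θ) is conjugate: posterior is Pareto(max(x_m, max xᵢ), k + n).
Sample maximum = 21.53; prior scale x_m = 37.0 → posterior scale = max = 37.00.
Posterior shape = 5.8 + 3 = 8.8.
Posterior scale x_m = 37.00.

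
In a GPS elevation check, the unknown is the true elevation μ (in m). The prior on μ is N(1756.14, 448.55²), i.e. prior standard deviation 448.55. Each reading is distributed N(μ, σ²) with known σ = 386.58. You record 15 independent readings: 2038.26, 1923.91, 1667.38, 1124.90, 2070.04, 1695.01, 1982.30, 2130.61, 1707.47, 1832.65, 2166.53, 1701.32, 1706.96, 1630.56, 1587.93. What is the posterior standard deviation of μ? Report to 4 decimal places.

97.4314

For Normal data with known variance σ², a Normal(μ₀, σ₀²) prior on μ is conjugate. Posterior precision = 1/σ₀² + n/σ²; posterior mean is the precision-weighted average of μ₀ and x̄.
σ₀² = 448.55² = 201197.1025, σ² = 386.58² = 149444.0964; σ² + n·σ₀² = 149444.0964 + 15·201197.1025 = 3167400.6339.
Posterior precision = 1/σ₀² + n/σ² = 1/201197.1025 + 15/149444.0964 = (σ² + n·σ₀²)/(σ₀²σ²) = 3167400.6339/(201197.1025·149444.0964); posterior variance σₙ² = σ₀²σ²/(σ² + n·σ₀²) = 201197.1025·149444.0964/3167400.6339 = 9492.868966.
Posterior SD = √σₙ² = √(201197.1025·149444.0964/3167400.6339) = 97.4314.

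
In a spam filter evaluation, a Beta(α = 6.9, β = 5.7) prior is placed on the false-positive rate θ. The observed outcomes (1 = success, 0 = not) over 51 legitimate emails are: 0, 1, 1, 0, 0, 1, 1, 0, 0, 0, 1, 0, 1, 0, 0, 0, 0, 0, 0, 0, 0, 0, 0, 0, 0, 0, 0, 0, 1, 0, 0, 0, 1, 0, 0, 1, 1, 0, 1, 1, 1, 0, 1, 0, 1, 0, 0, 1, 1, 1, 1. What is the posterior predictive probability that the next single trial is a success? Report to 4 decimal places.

The Beta prior is conjugate to a Binomial/Bernoulli likelihood; the update adds successes to α and failures to β.
Posterior: Beta(α+k, β+n−k) = Beta(6.9+19, 5.7+32) = Beta(25.9, 37.7).
For a single future Bernoulli trial, P(success | data) = α/(α+β) = 0.4072.

0.4072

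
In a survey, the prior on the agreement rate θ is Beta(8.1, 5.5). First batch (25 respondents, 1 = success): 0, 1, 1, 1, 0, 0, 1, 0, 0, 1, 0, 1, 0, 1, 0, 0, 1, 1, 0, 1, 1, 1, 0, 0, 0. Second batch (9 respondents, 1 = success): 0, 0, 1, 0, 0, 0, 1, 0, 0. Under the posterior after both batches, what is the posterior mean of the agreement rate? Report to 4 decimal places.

0.4643

The Beta prior is conjugate to a Binomial/Bernoulli likelihood; the update adds successes to α and failures to β.
After batch 1: Beta(8.1+12, 5.5+13) = Beta(20.1, 18.5).
After batch 2: Beta(20.1+2, 18.5+7) = Beta(22.1, 25.5).
Posterior mean = α/(α+β) = 22.1/47.6 = 0.4643.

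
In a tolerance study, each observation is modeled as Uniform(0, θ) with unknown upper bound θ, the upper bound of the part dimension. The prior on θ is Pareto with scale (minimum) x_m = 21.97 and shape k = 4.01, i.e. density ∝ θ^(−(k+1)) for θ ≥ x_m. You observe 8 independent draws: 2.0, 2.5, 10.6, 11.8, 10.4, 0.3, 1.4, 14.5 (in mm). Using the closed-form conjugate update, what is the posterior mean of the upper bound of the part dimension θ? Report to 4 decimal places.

A Pareto(scale x_m, shape k) prior on the upper bound θ of Uniform(0, θ) is conjugate: posterior is Pareto(max(x_m, max xᵢ), k + n).
Sample maximum = 14.5; prior scale x_m = 21.97 → posterior scale = max = 21.97.
Posterior shape = 4.01 + 8 = 12.01.
E[θ|data] = k·x_m/(k−1) = 12.01·21.97/11.01 = 23.9655.

23.9655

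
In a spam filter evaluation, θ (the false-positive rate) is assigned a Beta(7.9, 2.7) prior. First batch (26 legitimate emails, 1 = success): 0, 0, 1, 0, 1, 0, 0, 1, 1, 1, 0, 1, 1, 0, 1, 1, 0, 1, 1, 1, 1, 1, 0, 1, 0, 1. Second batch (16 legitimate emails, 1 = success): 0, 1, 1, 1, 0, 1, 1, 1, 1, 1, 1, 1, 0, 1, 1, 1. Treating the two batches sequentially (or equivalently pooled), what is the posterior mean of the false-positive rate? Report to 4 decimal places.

The Beta prior is conjugate to a Binomial/Bernoulli likelihood; the update adds successes to α and failures to β.
After batch 1: Beta(7.9+16, 2.7+10) = Beta(23.9, 12.7).
After batch 2: Beta(23.9+13, 12.7+3) = Beta(36.9, 15.7).
Posterior mean = α/(α+β) = 36.9/52.6 = 0.7015.

0.7015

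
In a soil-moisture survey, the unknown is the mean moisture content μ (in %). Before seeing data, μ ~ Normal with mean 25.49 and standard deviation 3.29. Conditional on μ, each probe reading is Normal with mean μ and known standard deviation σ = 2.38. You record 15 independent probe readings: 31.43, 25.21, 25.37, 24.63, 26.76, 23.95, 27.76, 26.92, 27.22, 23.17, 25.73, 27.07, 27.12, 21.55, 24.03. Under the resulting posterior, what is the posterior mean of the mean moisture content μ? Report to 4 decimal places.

For Normal data with known variance σ², a Normal(μ₀, σ₀²) prior on μ is conjugate. Posterior precision = 1/σ₀² + n/σ²; posterior mean is the precision-weighted average of μ₀ and x̄.
Σxᵢ = 31.43 + 25.21 + 25.37 + 24.63 + 26.76 + 23.95 + 27.76 + 26.92 + 27.22 + 23.17 + 25.73 + 27.07 + 27.12 + 21.55 + 24.03 = 387.92, so n·x̄ = 387.92.
σ₀² = 3.29² = 10.8241, σ² = 2.38² = 5.6644; σ² + n·σ₀² = 5.6644 + 15·10.8241 = 168.0259.
Posterior mean = (μ₀/σ₀² + n·x̄/σ²)/(1/σ₀² + n/σ²) = (σ²·μ₀ + σ₀²·n·x̄)/(σ² + n·σ₀²) = (5.6644·25.49 + 10.8241·387.92)/168.0259 = 4343.270428/168.0259 = 25.8488.

25.8488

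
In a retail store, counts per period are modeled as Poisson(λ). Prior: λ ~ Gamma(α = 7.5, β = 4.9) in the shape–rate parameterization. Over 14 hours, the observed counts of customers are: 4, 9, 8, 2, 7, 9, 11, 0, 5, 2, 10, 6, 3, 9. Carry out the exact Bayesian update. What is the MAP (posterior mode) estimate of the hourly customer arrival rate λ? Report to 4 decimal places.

With a Gamma(shape α, rate β) prior, the Poisson likelihood is conjugate: the posterior is Gamma(α + ΣXᵢ, β + n).
Sum of counts S = 85 over n = 14 hours.
Posterior: Gamma(α+S, β+n) = Gamma(7.5+85, 4.9+14) = Gamma(92.5, 18.9).
Mode of Gamma(α,β) for α≥1 is (α−1)/β = 91.5/18.9 = 4.8413.

4.8413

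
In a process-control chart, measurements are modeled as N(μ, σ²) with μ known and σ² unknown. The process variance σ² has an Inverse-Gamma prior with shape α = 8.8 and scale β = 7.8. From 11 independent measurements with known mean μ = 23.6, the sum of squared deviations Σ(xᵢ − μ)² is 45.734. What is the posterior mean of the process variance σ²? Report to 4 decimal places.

With known mean μ and an Inverse-Gamma(α, β) prior on σ², the Normal likelihood is conjugate: posterior is Inv-Gamma(α + n/2, β + Σ(xᵢ−μ)²/2).
Posterior: Inv-Gamma(8.8 + 11/2, 7.8 + 45.734/2) = Inv-Gamma(14.30, 30.6670).
E[σ²|data] = β/(α−1) = 30.6670/13.30 = 2.3058.

2.3058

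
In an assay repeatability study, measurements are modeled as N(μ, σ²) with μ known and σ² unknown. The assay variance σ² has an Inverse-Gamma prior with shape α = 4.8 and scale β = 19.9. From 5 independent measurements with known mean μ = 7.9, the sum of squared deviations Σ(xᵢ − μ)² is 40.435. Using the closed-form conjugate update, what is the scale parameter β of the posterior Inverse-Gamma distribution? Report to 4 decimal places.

With known mean μ and an Inverse-Gamma(α, β) prior on σ², the Normal likelihood is conjugate: posterior is Inv-Gamma(α + n/2, β + Σ(xᵢ−μ)²/2).
Posterior: Inv-Gamma(4.8 + 5/2, 19.9 + 40.435/2) = Inv-Gamma(7.30, 40.1175).
Posterior β = 40.1175.

40.1175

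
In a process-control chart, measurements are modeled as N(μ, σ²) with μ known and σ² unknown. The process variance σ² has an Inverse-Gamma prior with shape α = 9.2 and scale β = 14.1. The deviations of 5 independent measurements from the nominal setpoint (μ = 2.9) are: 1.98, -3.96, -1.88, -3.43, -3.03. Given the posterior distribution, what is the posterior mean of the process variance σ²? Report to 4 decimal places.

3.3777

With known mean μ and an Inverse-Gamma(α, β) prior on σ², the Normal likelihood is conjugate: posterior is Inv-Gamma(α + n/2, β + Σ(xᵢ−μ)²/2).
Σ(xᵢ−μ)² = (1.98)² + (-3.96)² + (-1.88)² + (-3.43)² + (-3.03)² = 44.0822.
Posterior: Inv-Gamma(9.2 + 5/2, 14.1 + 44.0822/2) = Inv-Gamma(11.70, 36.14110).
E[σ²|data] = β/(α−1) = 36.14110/10.70 = 3.3777.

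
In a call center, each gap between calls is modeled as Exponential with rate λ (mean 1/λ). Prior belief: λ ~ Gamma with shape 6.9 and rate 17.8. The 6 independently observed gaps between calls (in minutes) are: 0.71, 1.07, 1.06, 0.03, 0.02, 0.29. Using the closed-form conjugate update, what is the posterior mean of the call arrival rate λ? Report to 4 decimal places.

With a Gamma(shape α, rate β) prior on the exponential rate λ, the posterior after n observations with total T = Σxᵢ is Gamma(α+n, β+T).
Sum of observations T = 3.18 minutes; n = 6.
Posterior: Gamma(6.9+6, 17.8+3.18) = Gamma(12.9, 20.98).
Posterior mean of λ = α/β = 12.9/20.98 = 0.6149.

0.6149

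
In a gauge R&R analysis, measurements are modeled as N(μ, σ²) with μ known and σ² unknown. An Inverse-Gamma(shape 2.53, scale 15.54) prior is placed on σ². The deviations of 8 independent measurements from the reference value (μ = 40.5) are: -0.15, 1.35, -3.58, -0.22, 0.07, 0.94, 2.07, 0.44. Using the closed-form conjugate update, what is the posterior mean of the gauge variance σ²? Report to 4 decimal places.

4.6254

With known mean μ and an Inverse-Gamma(α, β) prior on σ², the Normal likelihood is conjugate: posterior is Inv-Gamma(α + n/2, β + Σ(xᵢ−μ)²/2).
Σ(xᵢ−μ)² = (-0.15)² + (1.35)² + (-3.58)² + (-0.22)² + (0.07)² + (0.94)² + (2.07)² + (0.44)² = 20.0768.
Posterior: Inv-Gamma(2.53 + 8/2, 15.54 + 20.0768/2) = Inv-Gamma(6.53, 25.57840).
E[σ²|data] = β/(α−1) = 25.57840/5.53 = 4.6254.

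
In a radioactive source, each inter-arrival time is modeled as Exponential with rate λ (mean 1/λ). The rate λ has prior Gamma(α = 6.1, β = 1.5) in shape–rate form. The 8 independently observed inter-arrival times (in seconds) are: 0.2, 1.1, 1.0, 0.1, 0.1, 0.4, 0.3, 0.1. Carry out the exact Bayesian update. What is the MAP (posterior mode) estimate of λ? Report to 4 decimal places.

2.7292

With a Gamma(shape α, rate β) prior on the exponential rate λ, the posterior after n observations with total T = Σxᵢ is Gamma(α+n, β+T).
Sum of observations T = 3.3 seconds; n = 8.
Posterior: Gamma(6.1+8, 1.5+3.3) = Gamma(14.1, 4.8).
Mode = (α−1)/β = 2.7292.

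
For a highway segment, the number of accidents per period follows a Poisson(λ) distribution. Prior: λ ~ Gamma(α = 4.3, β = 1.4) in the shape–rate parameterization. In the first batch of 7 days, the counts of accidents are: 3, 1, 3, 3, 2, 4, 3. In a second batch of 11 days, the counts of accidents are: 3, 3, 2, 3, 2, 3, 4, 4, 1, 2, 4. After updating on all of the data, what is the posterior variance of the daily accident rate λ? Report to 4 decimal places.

0.1443

With a Gamma(shape α, rate β) prior, the Poisson likelihood is conjugate: the posterior is Gamma(α + ΣXᵢ, β + n).
Batch 1: sum of counts S = 19 over n = 7 days.
After batch 1: Gamma(α+S, β+n) = Gamma(4.3+19, 1.4+7) = Gamma(23.3, 8.4).
Batch 2: sum of counts S = 31 over n = 11 days.
After batch 2: Gamma(α+S, β+n) = Gamma(23.3+31, 8.4+11) = Gamma(54.3, 19.4).
Var = α/β² = 54.3/19.4² = 0.1443.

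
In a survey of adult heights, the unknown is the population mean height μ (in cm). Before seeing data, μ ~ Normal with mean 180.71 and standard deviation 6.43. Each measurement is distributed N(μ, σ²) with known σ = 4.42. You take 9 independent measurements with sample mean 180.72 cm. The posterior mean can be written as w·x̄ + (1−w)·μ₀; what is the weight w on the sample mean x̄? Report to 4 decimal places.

0.9501

For Normal data with known variance σ², a Normal(μ₀, σ₀²) prior on μ is conjugate. Posterior precision = 1/σ₀² + n/σ²; posterior mean is the precision-weighted average of μ₀ and x̄.
σ₀² = 6.43² = 41.3449, σ² = 4.42² = 19.5364. Prior precision 1/σ₀² = 1/41.3449; data precision n/σ² = 9/19.5364.
w = (n/σ²)/(1/σ₀² + n/σ²) = n·σ₀²/(σ² + n·σ₀²) = 9·41.3449/(19.5364 + 9·41.3449) = 372.1041/391.6405 = 0.9501.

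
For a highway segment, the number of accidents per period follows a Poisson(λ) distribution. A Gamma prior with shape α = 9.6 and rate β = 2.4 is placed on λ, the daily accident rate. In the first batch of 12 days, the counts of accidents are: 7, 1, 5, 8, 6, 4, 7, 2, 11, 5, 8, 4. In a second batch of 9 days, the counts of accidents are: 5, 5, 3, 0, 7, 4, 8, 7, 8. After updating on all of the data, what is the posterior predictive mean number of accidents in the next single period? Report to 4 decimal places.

5.3248

With a Gamma(shape α, rate β) prior, the Poisson likelihood is conjugate: the posterior is Gamma(α + ΣXᵢ, β + n).
Batch 1: sum of counts S = 68 over n = 12 days.
After batch 1: Gamma(α+S, β+n) = Gamma(9.6+68, 2.4+12) = Gamma(77.6, 14.4).
Batch 2: sum of counts S = 47 over n = 9 days.
After batch 2: Gamma(α+S, β+n) = Gamma(77.6+47, 14.4+9) = Gamma(124.6, 23.4).
The predictive distribution for one future period is NegBinom with mean α/β = 5.3248.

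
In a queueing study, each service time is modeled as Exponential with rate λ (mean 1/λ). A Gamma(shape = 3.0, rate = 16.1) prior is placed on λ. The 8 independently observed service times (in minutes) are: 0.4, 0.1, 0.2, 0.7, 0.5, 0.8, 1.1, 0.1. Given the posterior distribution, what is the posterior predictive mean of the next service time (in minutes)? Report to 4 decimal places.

2.0000

With a Gamma(shape α, rate β) prior on the exponential rate λ, the posterior after n observations with total T = Σxᵢ is Gamma(α+n, β+T).
Sum of observations T = 3.9 minutes; n = 8.
Posterior: Gamma(3.0+8, 16.1+3.9) = Gamma(11.0, 20.0).
The predictive distribution for the next observation is Lomax; its mean is β/(α−1) = 20.0/10.0 = 2.0000.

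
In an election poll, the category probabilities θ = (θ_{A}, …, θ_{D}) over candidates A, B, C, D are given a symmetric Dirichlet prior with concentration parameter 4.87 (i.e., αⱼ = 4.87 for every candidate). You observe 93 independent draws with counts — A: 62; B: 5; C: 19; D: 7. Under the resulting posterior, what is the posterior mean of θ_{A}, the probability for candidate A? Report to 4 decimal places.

The Dirichlet prior is conjugate to the Multinomial likelihood: each posterior αⱼ = prior αⱼ + observed count nⱼ.
Posterior concentration: (66.87, 9.87, 23.87, 11.87), total = 112.48.
E[θ_{A}|data] = α_{A}/Σα = 66.87/112.48 = 0.5945.

0.5945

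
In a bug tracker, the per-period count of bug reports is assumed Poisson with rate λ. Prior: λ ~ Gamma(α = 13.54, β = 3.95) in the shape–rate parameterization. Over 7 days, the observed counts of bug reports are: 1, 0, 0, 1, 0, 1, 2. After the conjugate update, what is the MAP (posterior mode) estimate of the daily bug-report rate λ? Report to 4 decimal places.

1.6018

With a Gamma(shape α, rate β) prior, the Poisson likelihood is conjugate: the posterior is Gamma(α + ΣXᵢ, β + n).
Sum of counts S = 5 over n = 7 days.
Posterior: Gamma(α+S, β+n) = Gamma(13.54+5, 3.95+7) = Gamma(18.54, 10.95).
Mode of Gamma(α,β) for α≥1 is (α−1)/β = 17.54/10.95 = 1.6018.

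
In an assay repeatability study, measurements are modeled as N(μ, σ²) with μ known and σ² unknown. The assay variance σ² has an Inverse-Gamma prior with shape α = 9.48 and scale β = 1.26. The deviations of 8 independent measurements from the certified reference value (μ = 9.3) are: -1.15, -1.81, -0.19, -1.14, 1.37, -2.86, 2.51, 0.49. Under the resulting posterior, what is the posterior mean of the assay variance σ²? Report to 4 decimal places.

With known mean μ and an Inverse-Gamma(α, β) prior on σ², the Normal likelihood is conjugate: posterior is Inv-Gamma(α + n/2, β + Σ(xᵢ−μ)²/2).
Σ(xᵢ−μ)² = (-1.15)² + (-1.81)² + (-0.19)² + (-1.14)² + (1.37)² + (-2.86)² + (2.51)² + (0.49)² = 22.5310.
Posterior: Inv-Gamma(9.48 + 8/2, 1.26 + 22.5310/2) = Inv-Gamma(13.48, 12.52550).
E[σ²|data] = β/(α−1) = 12.52550/12.48 = 1.0036.

1.0036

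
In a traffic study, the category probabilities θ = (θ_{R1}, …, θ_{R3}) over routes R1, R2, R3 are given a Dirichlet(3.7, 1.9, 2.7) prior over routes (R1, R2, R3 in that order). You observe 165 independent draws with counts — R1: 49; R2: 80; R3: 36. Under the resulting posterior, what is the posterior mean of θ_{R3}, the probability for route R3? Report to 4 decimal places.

0.2233

The Dirichlet prior is conjugate to the Multinomial likelihood: each posterior αⱼ = prior αⱼ + observed count nⱼ.
Posterior concentration: (52.7, 81.9, 38.7), total = 173.3.
E[θ_{R3}|data] = α_{R3}/Σα = 38.7/173.3 = 0.2233.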